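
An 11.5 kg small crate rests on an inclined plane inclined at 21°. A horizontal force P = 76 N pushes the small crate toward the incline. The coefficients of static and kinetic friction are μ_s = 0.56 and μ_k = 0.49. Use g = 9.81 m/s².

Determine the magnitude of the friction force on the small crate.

Resolve perpendicular to the incline: N = m g cos θ + P sin θ = 11.5×9.81×cos 21° + 76×sin 21° = 132.6 N.
Along the incline, the net driving force (taking up-slope positive) is P cos θ − m g sin θ = 70.95 − 40.43 = 30.52 N, so equilibrium requires friction f = -30.52 N (down-slope).
Maximum static friction: μ_s N = 0.56 × 132.6 = 74.23 N.
Since 30.52 N is within the 74.23 N limit, the small crate stays put and friction is exactly 30.5 N.

f ≈ 30.5 N (down the incline)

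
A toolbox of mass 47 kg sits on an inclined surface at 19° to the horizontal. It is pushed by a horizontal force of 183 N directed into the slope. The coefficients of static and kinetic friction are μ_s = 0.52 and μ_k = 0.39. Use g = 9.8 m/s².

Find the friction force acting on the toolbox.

Resolve perpendicular to the incline: N = m g cos θ + P sin θ = 47×9.8×cos 19° + 183×sin 19° = 495.1 N.
Parallel to the incline: P cos θ − m g sin θ = 173 − 150 = 23.07 N; the friction needed to balance this is 23.07 N acting down the slope.
The limit of static friction is μ_s N = 257.4 N.
|f_req| = 23.07 ≤ 257.4 N → the toolbox is in equilibrium; friction equals the required value.

f ≈ 23.1 N (down the incline)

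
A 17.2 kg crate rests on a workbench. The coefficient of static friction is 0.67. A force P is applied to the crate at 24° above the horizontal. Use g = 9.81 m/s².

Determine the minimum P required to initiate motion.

N = m g − P sin α (the pull lifts the crate).
At impending slip, P cos α = μ_s N = μ_s (m g − P sin α).
Solving: P (cos α + μ_s sin α) = μ_s m g → P = 0.67×169/(cos 24° + 0.67 sin 24°) = 113/1.186 = 95.3 N.

P ≈ 95.3 N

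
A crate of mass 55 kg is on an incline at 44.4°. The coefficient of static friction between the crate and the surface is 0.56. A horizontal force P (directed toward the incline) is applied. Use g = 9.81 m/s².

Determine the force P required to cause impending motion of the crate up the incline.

P ≈ 1840 N

At impending motion up the slope, friction acts down-slope at its limit: f = μ_s N.
Perpendicular to the incline: N = m g cos θ + P sin θ.
Along the incline: P cos θ = m g sin θ + μ_s N = m g sin θ + μ_s (m g cos θ + P sin θ).
Solving, P (cos θ − μ_s sin θ) = m g (sin θ + μ_s cos θ), so P = 55×9.81×(sin 44.4° + 0.56 cos 44.4°)/(cos 44.4° − 0.56 sin 44.4°) = 540×1.1/0.3227 = 1840 N.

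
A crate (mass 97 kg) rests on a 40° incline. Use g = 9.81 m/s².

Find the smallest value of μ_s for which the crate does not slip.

μ_s,min ≈ 0.839

At the slip threshold m g sin θ = μ_s m g cos θ, so μ_s,min = tan θ.
μ_s,min = tan 40° = 0.839.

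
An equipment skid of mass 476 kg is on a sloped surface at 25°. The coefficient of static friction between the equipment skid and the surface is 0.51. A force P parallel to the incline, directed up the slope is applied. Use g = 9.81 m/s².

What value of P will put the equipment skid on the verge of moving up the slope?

At impending motion up the slope, friction acts down-slope at its limit: f = μ_s N.
P is parallel to the surface, so N = m g cos θ = 4230 N.
Along the incline: P = m g sin θ + μ_s N = 1970 + 0.51×4230 = 4130 N.

P ≈ 4130 N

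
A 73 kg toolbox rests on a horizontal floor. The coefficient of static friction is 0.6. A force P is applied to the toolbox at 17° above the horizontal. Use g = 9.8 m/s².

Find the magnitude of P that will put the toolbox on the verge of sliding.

N = m g − P sin α (the pull lifts the toolbox).
At impending slip, P cos α = μ_s N = μ_s (m g − P sin α).
Solving: P (cos α + μ_s sin α) = μ_s m g → P = 0.6×715/(cos 17° + 0.6 sin 17°) = 429/1.132 = 379 N.

P ≈ 379 N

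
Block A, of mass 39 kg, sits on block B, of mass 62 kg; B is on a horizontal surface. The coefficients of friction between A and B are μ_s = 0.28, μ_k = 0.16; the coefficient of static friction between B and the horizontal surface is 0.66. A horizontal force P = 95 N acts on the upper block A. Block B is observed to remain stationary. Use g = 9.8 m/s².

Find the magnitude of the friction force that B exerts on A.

f ≈ 95 N

The normal force B exerts on A is simply A's weight, N₁ = 382.2 N.
Maximum static friction on A from B: μ_s N₁ = 0.28×382.2 = 107 N.
P = 95 N is within that limit, so A and B move together (both at rest); the A–B friction is simply f₁ = P = 95 N.
B experiences an equal 95 N forward from A (third law). B is in equilibrium, so the floor supplies f₂ = 95 N of static friction (limit μ_s(m_A+m_B)g = 653.3 N, not exceeded).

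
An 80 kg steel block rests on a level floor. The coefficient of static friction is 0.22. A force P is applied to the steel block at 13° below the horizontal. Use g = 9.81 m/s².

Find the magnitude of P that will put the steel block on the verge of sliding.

N = m g + P sin α (the push presses the steel block into the level floor).
At impending slip, P cos α = μ_s N = μ_s (m g + P sin α).
Solving: P (cos α − μ_s sin α) = μ_s m g → P = 0.22×785/(cos 13° − 0.22 sin 13°) = 173/0.9249 = 187 N.

P ≈ 187 N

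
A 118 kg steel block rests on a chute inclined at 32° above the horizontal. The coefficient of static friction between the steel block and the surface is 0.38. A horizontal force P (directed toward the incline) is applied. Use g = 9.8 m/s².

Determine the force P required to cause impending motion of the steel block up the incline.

P ≈ 1520 N

At impending motion up the slope, friction acts down-slope at its limit: f = μ_s N.
Perpendicular to the incline: N = m g cos θ + P sin θ.
Along the incline: P cos θ = m g sin θ + μ_s N = m g sin θ + μ_s (m g cos θ + P sin θ).
Solving, P (cos θ − μ_s sin θ) = m g (sin θ + μ_s cos θ), so P = 118×9.8×(sin 32° + 0.38 cos 32°)/(cos 32° − 0.38 sin 32°) = 1160×0.8522/0.6467 = 1520 N.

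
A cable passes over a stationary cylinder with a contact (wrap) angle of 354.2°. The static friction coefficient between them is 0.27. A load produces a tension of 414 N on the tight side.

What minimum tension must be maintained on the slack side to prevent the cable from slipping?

T_min ≈ 78 N

Capstan equation at impending slip: T_tight/T_slack = e^{μβ}.
β = 354.2° = 6.182 rad; e^{μβ} = e^{0.27×6.182} = 5.308.
T_slack = T_tight / e^{μβ} = 414 / 5.308 = 78 N.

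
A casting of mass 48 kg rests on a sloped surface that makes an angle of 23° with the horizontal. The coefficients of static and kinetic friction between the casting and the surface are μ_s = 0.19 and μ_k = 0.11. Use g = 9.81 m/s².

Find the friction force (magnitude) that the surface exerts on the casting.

Normal force: N = m g cos θ = 48 × 9.81 × cos 23° = 433.4 N.
For equilibrium along the incline, friction must balance the weight component: f = m g sin θ = 184 N up the slope.
The static-friction ceiling is μ_s N = 0.19 × 433.4 = 82.35 N.
|184| exceeds 82.35 N, so the casting slips down-slope; friction is kinetic, f = μ_k N = 0.11×433.4 = 47.7 N.

f ≈ 47.7 N (up the incline)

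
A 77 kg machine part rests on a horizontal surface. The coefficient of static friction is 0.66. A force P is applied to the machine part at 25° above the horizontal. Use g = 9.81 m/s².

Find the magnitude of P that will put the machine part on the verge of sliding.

P ≈ 421 N

N = m g − P sin α (the pull lifts the machine part).
At impending slip, P cos α = μ_s N = μ_s (m g − P sin α).
Solving: P (cos α + μ_s sin α) = μ_s m g → P = 0.66×755/(cos 25° + 0.66 sin 25°) = 499/1.185 = 421 N.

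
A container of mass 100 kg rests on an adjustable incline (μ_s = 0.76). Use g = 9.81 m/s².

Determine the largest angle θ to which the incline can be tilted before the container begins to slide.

θ_max ≈ 37.2°

At the slip threshold, m g sin θ = μ_s · m g cos θ, so tan θ = μ_s.
θ_max = arctan(0.76) = 37.2°.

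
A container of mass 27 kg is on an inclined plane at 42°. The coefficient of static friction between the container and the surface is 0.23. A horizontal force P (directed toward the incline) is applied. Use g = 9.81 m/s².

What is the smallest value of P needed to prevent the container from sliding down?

The container tends to slide down (tan θ > μ_s), so at the point of impending slip friction acts up-slope at its limit: f = μ_s N.
Perpendicular to the incline: N = m g cos θ + P sin θ.
Along the incline: P cos θ + μ_s N = m g sin θ, i.e. P cos θ + μ_s (m g cos θ + P sin θ) = m g sin θ.
Solving, P (cos θ + μ_s sin θ) = m g (sin θ − μ_s cos θ), so P = 265×0.4982/0.897 = 147 N.

P_min ≈ 147 N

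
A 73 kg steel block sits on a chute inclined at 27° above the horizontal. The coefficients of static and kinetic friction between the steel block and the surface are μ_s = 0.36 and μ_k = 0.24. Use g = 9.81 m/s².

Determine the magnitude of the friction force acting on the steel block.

Perpendicular to the surface, N = m g cos θ = 73·9.81·cos 27° = 638.1 N.
Along the slope the weight component is m g sin θ = 325.1 N; friction must supply exactly this, acting up-slope.
Maximum static friction available: μ_s N = 0.36 × 638.1 = 229.7 N.
|325.1| exceeds 229.7 N, so the steel block slips down-slope; friction is kinetic, f = μ_k N = 0.24×638.1 = 153 N.

f ≈ 153 N (up the incline)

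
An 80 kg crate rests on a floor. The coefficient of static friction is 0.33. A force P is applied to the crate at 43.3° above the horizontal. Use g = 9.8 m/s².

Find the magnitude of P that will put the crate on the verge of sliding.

N = m g − P sin α (the pull lifts the crate).
At impending slip, P cos α = μ_s N = μ_s (m g − P sin α).
Solving: P (cos α + μ_s sin α) = μ_s m g → P = 0.33×784/(cos 43.3° + 0.33 sin 43.3°) = 259/0.9541 = 271 N.

P ≈ 271 N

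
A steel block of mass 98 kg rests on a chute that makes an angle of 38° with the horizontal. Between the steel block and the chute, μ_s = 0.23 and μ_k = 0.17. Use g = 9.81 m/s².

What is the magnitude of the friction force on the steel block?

f ≈ 129 N (up the incline)

Normal force: N = m g cos θ = 98 × 9.81 × cos 38° = 757.6 N.
Along the slope the weight component is m g sin θ = 591.9 N; friction must supply exactly this, acting up-slope.
The static-friction ceiling is μ_s N = 0.23 × 757.6 = 174.2 N.
|591.9| exceeds 174.2 N, so the steel block slips down-slope; friction is kinetic, f = μ_k N = 0.17×757.6 = 129 N.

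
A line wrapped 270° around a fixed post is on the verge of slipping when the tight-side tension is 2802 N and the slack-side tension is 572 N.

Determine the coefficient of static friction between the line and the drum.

T₂/T₁ = e^{μβ} → μ = ln(T₂/T₁)/β.
β = 270° = 4.712 rad.
μ = ln(2802/572)/4.712 = ln(4.899)/4.712 = 0.337.

μ ≈ 0.337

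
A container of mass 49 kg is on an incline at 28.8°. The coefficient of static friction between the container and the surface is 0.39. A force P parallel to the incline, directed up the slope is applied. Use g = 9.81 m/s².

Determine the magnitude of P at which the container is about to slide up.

P ≈ 396 N

At impending motion up the slope, friction acts down-slope at its limit: f = μ_s N.
P is parallel to the surface, so N = m g cos θ = 421 N.
Along the incline: P = m g sin θ + μ_s N = 232 + 0.39×421 = 396 N.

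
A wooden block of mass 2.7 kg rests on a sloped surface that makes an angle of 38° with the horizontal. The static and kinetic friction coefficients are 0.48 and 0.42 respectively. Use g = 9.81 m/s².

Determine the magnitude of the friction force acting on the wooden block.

The normal reaction is N = m g cos θ = 20.87 N.
For equilibrium along the incline, friction must balance the weight component: f = m g sin θ = 16.31 N up the slope.
The static-friction ceiling is μ_s N = 0.48 × 20.87 = 10.02 N.
Since |16.31| > 10.02 N, static friction cannot hold it; the wooden block slides down the incline and kinetic friction applies: f = μ_k N = 0.42 × 20.87 = 8.77 N.

f ≈ 8.77 N (up the incline)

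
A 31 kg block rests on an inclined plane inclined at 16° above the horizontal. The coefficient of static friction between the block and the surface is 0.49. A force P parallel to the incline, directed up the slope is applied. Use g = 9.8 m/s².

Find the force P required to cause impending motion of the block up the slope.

P ≈ 227 N

At impending motion up the slope, friction acts down-slope at its limit: f = μ_s N.
P is parallel to the surface, so N = m g cos θ = 292 N.
Along the incline: P = m g sin θ + μ_s N = 83.7 + 0.49×292 = 227 N.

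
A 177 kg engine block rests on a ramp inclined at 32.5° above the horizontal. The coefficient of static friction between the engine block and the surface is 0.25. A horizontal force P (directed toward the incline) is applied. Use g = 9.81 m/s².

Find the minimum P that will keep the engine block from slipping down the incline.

The engine block tends to slide down (tan θ > μ_s), so at the point of impending slip friction acts up-slope at its limit: f = μ_s N.
Perpendicular to the incline: N = m g cos θ + P sin θ.
Along the incline: P cos θ + μ_s N = m g sin θ, i.e. P cos θ + μ_s (m g cos θ + P sin θ) = m g sin θ.
Solving, P (cos θ + μ_s sin θ) = m g (sin θ − μ_s cos θ), so P = 1740×0.3265/0.9777 = 580 N.

P_min ≈ 580 N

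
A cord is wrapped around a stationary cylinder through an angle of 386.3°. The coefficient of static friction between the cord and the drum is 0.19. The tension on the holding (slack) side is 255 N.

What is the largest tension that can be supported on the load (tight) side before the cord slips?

At impending slip the capstan equation gives T₂/T₁ = e^{μβ} with β in radians.
β = 386.3° × π/180 = 6.742 rad.
e^{μβ} = e^{0.19×6.742} = 3.6.
T₂ = T₁ · e^{μβ} = 255 × 3.6 = 918 N.

T_max ≈ 918 N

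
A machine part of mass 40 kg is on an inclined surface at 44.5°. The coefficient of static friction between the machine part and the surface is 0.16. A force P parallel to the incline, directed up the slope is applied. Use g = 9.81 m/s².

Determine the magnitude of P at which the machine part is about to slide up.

P ≈ 320 N

At impending motion up the slope, friction acts down-slope at its limit: f = μ_s N.
P is parallel to the surface, so N = m g cos θ = 280 N.
Along the incline: P = m g sin θ + μ_s N = 275 + 0.16×280 = 320 N.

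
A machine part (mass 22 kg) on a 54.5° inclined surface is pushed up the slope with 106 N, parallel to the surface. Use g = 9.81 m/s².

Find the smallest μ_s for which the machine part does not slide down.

N = m g cos θ = 125.3 N.
Friction must make up the shortfall along the incline: f = m g sin θ − P = 175.7 − 106 = 69.7 N.
At the threshold f = μ_s N, so μ_s,min = 69.7/125.3 = 0.556.

μ_s,min ≈ 0.556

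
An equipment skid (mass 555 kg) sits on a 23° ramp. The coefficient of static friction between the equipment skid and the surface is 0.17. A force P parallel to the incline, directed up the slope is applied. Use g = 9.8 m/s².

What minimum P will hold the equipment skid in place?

P_min ≈ 1270 N

The equipment skid tends to slide down (tan θ > μ_s), so at the point of impending slip friction acts up-slope at its limit: f = μ_s N.
P is parallel to the surface, so N = m g cos θ = 5010 N.
Along the incline: P + μ_s N = m g sin θ, so P = 2130 − 0.17×5010 = 1270 N.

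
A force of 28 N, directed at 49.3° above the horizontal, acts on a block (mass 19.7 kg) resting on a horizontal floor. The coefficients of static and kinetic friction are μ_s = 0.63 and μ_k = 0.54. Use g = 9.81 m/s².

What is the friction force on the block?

f ≈ 18.3 N

Vertical equilibrium gives N = m g − P sin α = 172 N.
Horizontally, friction must balance P cos α = 18.26 N.
μ_s N = 0.63 × 172 = 108.4 N.
Since 18.26 N does not exceed the limit, the block stays at rest and f = 18.3 N.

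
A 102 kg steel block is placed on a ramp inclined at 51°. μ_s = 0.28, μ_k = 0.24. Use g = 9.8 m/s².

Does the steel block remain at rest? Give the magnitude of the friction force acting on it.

f ≈ 151 N

N = m g cos θ = 629 N.
Down-slope weight component: m g sin θ = 777 N.
μ_s N = 176 N.
777 > 176 N, so it slides; kinetic friction f = μ_k N = 0.24×629 = 151 N.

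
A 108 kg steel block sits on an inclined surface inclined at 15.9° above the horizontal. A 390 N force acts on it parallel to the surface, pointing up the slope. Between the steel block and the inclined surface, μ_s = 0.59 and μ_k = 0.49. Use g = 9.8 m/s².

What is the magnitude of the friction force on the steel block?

f ≈ 100 N (down the incline)

The normal reaction is N = m g cos θ = 1018 N.
For equilibrium along the incline the friction force must supply f = m g sin θ − P = 290 − 390 = -100 N (positive meaning up-slope).
Maximum static friction available: μ_s N = 0.59 × 1018 = 600.6 N.
Since |-100| ≤ 600.6 N, the steel block remains in static equilibrium and friction takes exactly the required value.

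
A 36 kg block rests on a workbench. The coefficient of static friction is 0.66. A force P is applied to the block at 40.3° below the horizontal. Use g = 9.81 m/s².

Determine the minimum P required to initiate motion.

N = m g + P sin α (the push presses the block into the workbench).
At impending slip, P cos α = μ_s N = μ_s (m g + P sin α).
Solving: P (cos α − μ_s sin α) = μ_s m g → P = 0.66×353/(cos 40.3° − 0.66 sin 40.3°) = 233/0.3358 = 694 N.

P ≈ 694 N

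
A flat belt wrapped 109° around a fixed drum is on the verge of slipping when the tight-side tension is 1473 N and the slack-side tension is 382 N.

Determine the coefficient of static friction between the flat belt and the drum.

T₂/T₁ = e^{μβ} → μ = ln(T₂/T₁)/β.
β = 109° = 1.902 rad.
μ = ln(1473/382)/1.902 = ln(3.856)/1.902 = 0.709.

μ ≈ 0.709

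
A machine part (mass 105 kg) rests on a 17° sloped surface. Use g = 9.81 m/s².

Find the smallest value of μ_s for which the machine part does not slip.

At the slip threshold m g sin θ = μ_s m g cos θ, so μ_s,min = tan θ.
μ_s,min = tan 17° = 0.306.

μ_s,min ≈ 0.306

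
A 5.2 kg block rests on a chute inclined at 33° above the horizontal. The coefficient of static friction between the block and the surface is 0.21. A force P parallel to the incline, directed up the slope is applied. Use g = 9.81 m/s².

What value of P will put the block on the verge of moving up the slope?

P ≈ 36.8 N

At impending motion up the slope, friction acts down-slope at its limit: f = μ_s N.
P is parallel to the surface, so N = m g cos θ = 42.8 N.
Along the incline: P = m g sin θ + μ_s N = 27.8 + 0.21×42.8 = 36.8 N.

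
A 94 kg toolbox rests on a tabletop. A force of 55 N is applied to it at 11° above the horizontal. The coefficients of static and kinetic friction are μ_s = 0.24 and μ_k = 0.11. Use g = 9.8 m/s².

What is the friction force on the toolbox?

f ≈ 54 N

The vertical component of P reduces the normal force: N = m g − P sin α = 921.2 − 10.49 = 910.7 N.
Horizontally, friction must balance P cos α = 53.99 N.
μ_s N = 0.24 × 910.7 = 218.6 N.
Since 53.99 N does not exceed the limit, the toolbox stays at rest and f = 54 N.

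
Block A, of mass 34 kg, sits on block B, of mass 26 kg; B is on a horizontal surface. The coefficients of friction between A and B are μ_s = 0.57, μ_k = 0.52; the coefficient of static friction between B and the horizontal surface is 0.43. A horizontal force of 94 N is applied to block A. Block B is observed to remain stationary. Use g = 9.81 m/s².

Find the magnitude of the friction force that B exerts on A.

Between the blocks, N₁ = m_A g = 333.5 N.
Maximum static friction on A from B: μ_s N₁ = 0.57×333.5 = 190.1 N.
Since P = 94 N ≤ 190.1 N, A does not slip on B; friction on A equals P = 94 N.
By Newton's third law B feels 94 N forward from A. With B stationary, the floor's static friction on B balances it: f₂ = 94 N (well within μ_s(m_A+m_B)g = 253.1 N).

f ≈ 94 N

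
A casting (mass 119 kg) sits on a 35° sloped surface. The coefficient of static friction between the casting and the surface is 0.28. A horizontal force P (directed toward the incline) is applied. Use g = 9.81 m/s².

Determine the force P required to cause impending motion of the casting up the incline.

P ≈ 1420 N

At impending motion up the slope, friction acts down-slope at its limit: f = μ_s N.
Perpendicular to the incline: N = m g cos θ + P sin θ.
Along the incline: P cos θ = m g sin θ + μ_s N = m g sin θ + μ_s (m g cos θ + P sin θ).
Solving, P (cos θ − μ_s sin θ) = m g (sin θ + μ_s cos θ), so P = 119×9.81×(sin 35° + 0.28 cos 35°)/(cos 35° − 0.28 sin 35°) = 1170×0.8029/0.6586 = 1420 N.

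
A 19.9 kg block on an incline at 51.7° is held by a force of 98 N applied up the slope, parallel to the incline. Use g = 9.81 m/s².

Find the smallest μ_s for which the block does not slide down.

μ_s,min ≈ 0.456

N = m g cos θ = 121 N.
Friction must make up the shortfall along the incline: f = m g sin θ − P = 153.2 − 98 = 55.2 N.
At the threshold f = μ_s N, so μ_s,min = 55.2/121 = 0.456.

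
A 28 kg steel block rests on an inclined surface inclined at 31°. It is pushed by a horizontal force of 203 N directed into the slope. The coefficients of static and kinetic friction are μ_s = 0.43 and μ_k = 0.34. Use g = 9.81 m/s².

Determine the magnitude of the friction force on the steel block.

f ≈ 32.5 N (down the incline)

Normal direction: N = m g cos θ + P sin θ = 340 N.
Along the incline, the net driving force (taking up-slope positive) is P cos θ − m g sin θ = 174 − 141.5 = 32.53 N, so equilibrium requires friction f = -32.53 N (down-slope).
The limit of static friction is μ_s N = 146.2 N.
Since 32.53 N is within the 146.2 N limit, the steel block stays put and friction is exactly 32.5 N.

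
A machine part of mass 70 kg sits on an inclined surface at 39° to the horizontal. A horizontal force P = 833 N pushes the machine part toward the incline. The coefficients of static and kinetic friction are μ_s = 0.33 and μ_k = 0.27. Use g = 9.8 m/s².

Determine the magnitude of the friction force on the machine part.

Resolve perpendicular to the incline: N = m g cos θ + P sin θ = 70×9.8×cos 39° + 833×sin 39° = 1057 N.
Parallel to the incline: P cos θ − m g sin θ = 647.4 − 431.7 = 215.6 N; the friction needed to balance this is 215.6 N acting down the slope.
Maximum static friction: μ_s N = 0.33 × 1057 = 348.9 N.
Since 215.6 N is within the 348.9 N limit, the machine part stays put and friction is exactly 216 N.

f ≈ 216 N (down the incline)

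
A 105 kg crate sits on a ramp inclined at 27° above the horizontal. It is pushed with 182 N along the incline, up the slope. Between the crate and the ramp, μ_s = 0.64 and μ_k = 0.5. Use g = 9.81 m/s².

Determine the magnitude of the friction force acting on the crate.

f ≈ 286 N (up the incline)

The normal reaction is N = m g cos θ = 917.8 N.
Parallel to the incline, ΣF = 0 gives f = m g sin θ − P = 467.6 − 182 = 285.6 N (up-slope positive).
The static-friction ceiling is μ_s N = 0.64 × 917.8 = 587.4 N.
Since |285.6| ≤ 587.4 N, the crate remains in static equilibrium and friction takes exactly the required value.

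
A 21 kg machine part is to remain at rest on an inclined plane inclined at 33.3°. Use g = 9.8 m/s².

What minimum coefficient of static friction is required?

At the slip threshold m g sin θ = μ_s m g cos θ, so μ_s,min = tan θ.
μ_s,min = tan 33.3° = 0.657.

μ_s,min ≈ 0.657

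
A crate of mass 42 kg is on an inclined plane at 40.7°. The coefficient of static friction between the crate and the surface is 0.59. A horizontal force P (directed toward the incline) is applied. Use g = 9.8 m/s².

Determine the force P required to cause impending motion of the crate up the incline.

At impending motion up the slope, friction acts down-slope at its limit: f = μ_s N.
Perpendicular to the incline: N = m g cos θ + P sin θ.
Along the incline: P cos θ = m g sin θ + μ_s N = m g sin θ + μ_s (m g cos θ + P sin θ).
Solving, P (cos θ − μ_s sin θ) = m g (sin θ + μ_s cos θ), so P = 42×9.8×(sin 40.7° + 0.59 cos 40.7°)/(cos 40.7° − 0.59 sin 40.7°) = 412×1.099/0.3734 = 1210 N.

P ≈ 1210 N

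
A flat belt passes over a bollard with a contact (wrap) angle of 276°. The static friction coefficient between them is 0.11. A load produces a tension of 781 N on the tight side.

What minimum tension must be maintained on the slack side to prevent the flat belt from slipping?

Capstan equation at impending slip: T_tight/T_slack = e^{μβ}.
β = 276° = 4.817 rad; e^{μβ} = e^{0.11×4.817} = 1.699.
T_slack = T_tight / e^{μβ} = 781 / 1.699 = 460 N.

T_min ≈ 460 N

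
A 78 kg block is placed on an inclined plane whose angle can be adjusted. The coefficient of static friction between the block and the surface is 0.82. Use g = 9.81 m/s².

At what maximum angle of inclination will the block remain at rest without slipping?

At the slip threshold, m g sin θ = μ_s · m g cos θ, so tan θ = μ_s.
θ_max = arctan(0.82) = 39.4°.

θ_max ≈ 39.4°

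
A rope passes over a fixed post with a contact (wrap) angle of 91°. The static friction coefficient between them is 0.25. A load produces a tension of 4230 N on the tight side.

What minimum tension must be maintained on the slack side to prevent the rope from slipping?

T_min ≈ 2840 N

Capstan equation at impending slip: T_tight/T_slack = e^{μβ}.
β = 91° = 1.588 rad; e^{μβ} = e^{0.25×1.588} = 1.487.
T_slack = T_tight / e^{μβ} = 4230 / 1.487 = 2840 N.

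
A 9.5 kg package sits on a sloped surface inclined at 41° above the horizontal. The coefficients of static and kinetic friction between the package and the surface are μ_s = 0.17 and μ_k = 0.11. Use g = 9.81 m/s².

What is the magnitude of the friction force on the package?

f ≈ 7.74 N (up the incline)

Perpendicular to the surface, N = m g cos θ = 9.5·9.81·cos 41° = 70.34 N.
Along the slope the weight component is m g sin θ = 61.14 N; friction must supply exactly this, acting up-slope.
Static friction can supply at most μ_s N = 11.96 N.
|61.14| exceeds 11.96 N, so the package slips down-slope; friction is kinetic, f = μ_k N = 0.11×70.34 = 7.74 N.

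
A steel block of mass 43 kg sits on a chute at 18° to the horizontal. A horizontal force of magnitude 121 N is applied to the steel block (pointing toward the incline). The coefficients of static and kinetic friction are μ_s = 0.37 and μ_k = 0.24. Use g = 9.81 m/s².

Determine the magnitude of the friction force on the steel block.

f ≈ 15.3 N (up the incline)

Normal direction: N = m g cos θ + P sin θ = 438.6 N.
Parallel to the incline: P cos θ − m g sin θ = 115.1 − 130.4 = -15.27 N; the friction needed to balance this is 15.27 N acting up the slope.
The limit of static friction is μ_s N = 162.3 N.
Since 15.27 N is within the 162.3 N limit, the steel block stays put and friction is exactly 15.3 N.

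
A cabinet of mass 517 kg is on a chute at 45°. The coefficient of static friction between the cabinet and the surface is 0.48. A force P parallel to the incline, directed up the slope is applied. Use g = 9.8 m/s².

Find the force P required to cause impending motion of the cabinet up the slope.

P ≈ 5300 N

At impending motion up the slope, friction acts down-slope at its limit: f = μ_s N.
P is parallel to the surface, so N = m g cos θ = 3580 N.
Along the incline: P = m g sin θ + μ_s N = 3580 + 0.48×3580 = 5300 N.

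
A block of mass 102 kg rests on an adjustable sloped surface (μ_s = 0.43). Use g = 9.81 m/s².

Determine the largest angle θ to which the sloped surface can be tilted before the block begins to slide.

θ_max ≈ 23.3°

At the slip threshold, m g sin θ = μ_s · m g cos θ, so tan θ = μ_s.
θ_max = arctan(0.43) = 23.3°.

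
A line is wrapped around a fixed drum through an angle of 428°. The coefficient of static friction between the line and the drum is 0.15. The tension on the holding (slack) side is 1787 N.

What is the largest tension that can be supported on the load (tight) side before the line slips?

At impending slip the capstan equation gives T₂/T₁ = e^{μβ} with β in radians.
β = 428° × π/180 = 7.47 rad.
e^{μβ} = e^{0.15×7.47} = 3.066.
T₂ = T₁ · e^{μβ} = 1787 × 3.066 = 5480 N.

T_max ≈ 5480 N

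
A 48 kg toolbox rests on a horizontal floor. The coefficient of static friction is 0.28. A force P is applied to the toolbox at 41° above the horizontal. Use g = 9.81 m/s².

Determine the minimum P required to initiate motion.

N = m g − P sin α (the pull lifts the toolbox).
At impending slip, P cos α = μ_s N = μ_s (m g − P sin α).
Solving: P (cos α + μ_s sin α) = μ_s m g → P = 0.28×471/(cos 41° + 0.28 sin 41°) = 132/0.9384 = 141 N.

P ≈ 141 N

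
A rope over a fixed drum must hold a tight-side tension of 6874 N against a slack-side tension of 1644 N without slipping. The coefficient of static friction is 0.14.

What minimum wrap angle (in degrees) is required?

β_min ≈ 585°

T₂/T₁ = e^{μβ} → β = ln(T₂/T₁)/μ.
β = ln(6874/1644)/0.14 = 1.431/0.14 = 10.22 rad.
In degrees: β = 10.22 × 180/π = 585°.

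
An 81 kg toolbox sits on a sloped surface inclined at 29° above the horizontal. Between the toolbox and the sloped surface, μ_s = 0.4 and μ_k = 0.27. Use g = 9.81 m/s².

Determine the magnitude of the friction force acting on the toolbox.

Perpendicular to the surface, N = m g cos θ = 81·9.81·cos 29° = 695 N.
Along the slope the weight component is m g sin θ = 385.2 N; friction must supply exactly this, acting up-slope.
Static friction can supply at most μ_s N = 278 N.
|385.2| exceeds 278 N, so the toolbox slips down-slope; friction is kinetic, f = μ_k N = 0.27×695 = 188 N.

f ≈ 188 N (up the incline)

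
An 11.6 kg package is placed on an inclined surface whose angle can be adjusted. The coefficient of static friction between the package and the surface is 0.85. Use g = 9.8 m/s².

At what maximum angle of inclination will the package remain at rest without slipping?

At the slip threshold, m g sin θ = μ_s · m g cos θ, so tan θ = μ_s.
θ_max = arctan(0.85) = 40.4°.

θ_max ≈ 40.4°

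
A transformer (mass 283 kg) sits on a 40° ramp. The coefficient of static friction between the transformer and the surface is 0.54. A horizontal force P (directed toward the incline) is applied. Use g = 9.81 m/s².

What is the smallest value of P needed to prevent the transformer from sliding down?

P_min ≈ 571 N

The transformer tends to slide down (tan θ > μ_s), so at the point of impending slip friction acts up-slope at its limit: f = μ_s N.
Perpendicular to the incline: N = m g cos θ + P sin θ.
Along the incline: P cos θ + μ_s N = m g sin θ, i.e. P cos θ + μ_s (m g cos θ + P sin θ) = m g sin θ.
Solving, P (cos θ + μ_s sin θ) = m g (sin θ − μ_s cos θ), so P = 2780×0.2291/1.113 = 571 N.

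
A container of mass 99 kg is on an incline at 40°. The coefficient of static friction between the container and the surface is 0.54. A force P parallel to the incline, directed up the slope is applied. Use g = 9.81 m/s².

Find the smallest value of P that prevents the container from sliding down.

The container tends to slide down (tan θ > μ_s), so at the point of impending slip friction acts up-slope at its limit: f = μ_s N.
P is parallel to the surface, so N = m g cos θ = 744 N.
Along the incline: P + μ_s N = m g sin θ, so P = 624 − 0.54×744 = 223 N.

P_min ≈ 223 N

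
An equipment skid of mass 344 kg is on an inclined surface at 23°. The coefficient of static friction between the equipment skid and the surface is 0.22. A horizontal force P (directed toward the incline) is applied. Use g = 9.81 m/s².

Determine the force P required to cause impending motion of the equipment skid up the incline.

At impending motion up the slope, friction acts down-slope at its limit: f = μ_s N.
Perpendicular to the incline: N = m g cos θ + P sin θ.
Along the incline: P cos θ = m g sin θ + μ_s N = m g sin θ + μ_s (m g cos θ + P sin θ).
Solving, P (cos θ − μ_s sin θ) = m g (sin θ + μ_s cos θ), so P = 344×9.81×(sin 23° + 0.22 cos 23°)/(cos 23° − 0.22 sin 23°) = 3370×0.5932/0.8345 = 2400 N.

P ≈ 2400 N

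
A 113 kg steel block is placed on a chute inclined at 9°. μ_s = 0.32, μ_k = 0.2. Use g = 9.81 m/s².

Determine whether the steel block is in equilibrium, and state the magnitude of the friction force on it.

f ≈ 173 N

N = m g cos θ = 1090 N.
Down-slope weight component: m g sin θ = 173 N.
μ_s N = 350 N.
173 ≤ 350 N, so it stays put; friction = 173 N.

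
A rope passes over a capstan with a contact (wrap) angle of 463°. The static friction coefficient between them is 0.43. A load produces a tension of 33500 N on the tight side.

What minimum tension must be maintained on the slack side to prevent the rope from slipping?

Capstan equation at impending slip: T_tight/T_slack = e^{μβ}.
β = 463° = 8.081 rad; e^{μβ} = e^{0.43×8.081} = 32.29.
T_slack = T_tight / e^{μβ} = 33500 / 32.29 = 1040 N.

T_min ≈ 1040 N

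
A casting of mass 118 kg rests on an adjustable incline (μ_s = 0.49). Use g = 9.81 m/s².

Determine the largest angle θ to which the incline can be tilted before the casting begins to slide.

At the slip threshold, m g sin θ = μ_s · m g cos θ, so tan θ = μ_s.
θ_max = arctan(0.49) = 26.1°.

θ_max ≈ 26.1°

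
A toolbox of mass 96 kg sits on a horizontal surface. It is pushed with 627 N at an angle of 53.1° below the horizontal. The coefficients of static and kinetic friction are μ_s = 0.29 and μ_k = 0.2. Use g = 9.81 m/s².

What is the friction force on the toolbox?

f ≈ 376 N

N = m g + P sin α = 941.8 + 627×sin 53.1° = 1443 N.
Horizontally, friction must balance P cos α = 376.5 N.
The static-friction limit is μ_s N = 418.5 N.
Since 376.5 N does not exceed the limit, the toolbox stays at rest and f = 376 N.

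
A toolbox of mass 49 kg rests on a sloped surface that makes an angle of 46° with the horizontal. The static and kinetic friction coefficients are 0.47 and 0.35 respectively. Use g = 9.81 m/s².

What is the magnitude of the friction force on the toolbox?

f ≈ 117 N (up the incline)

Normal force: N = m g cos θ = 49 × 9.81 × cos 46° = 333.9 N.
Along the slope the weight component is m g sin θ = 345.8 N; friction must supply exactly this, acting up-slope.
Static friction can supply at most μ_s N = 156.9 N.
|345.8| exceeds 156.9 N, so the toolbox slips down-slope; friction is kinetic, f = μ_k N = 0.35×333.9 = 117 N.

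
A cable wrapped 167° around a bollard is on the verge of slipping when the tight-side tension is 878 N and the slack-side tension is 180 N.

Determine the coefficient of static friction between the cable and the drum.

μ ≈ 0.544

T₂/T₁ = e^{μβ} → μ = ln(T₂/T₁)/β.
β = 167° = 2.915 rad.
μ = ln(878/180)/2.915 = ln(4.878)/2.915 = 0.544.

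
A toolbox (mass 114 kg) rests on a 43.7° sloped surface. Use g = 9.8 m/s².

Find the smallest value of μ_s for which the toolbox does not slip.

μ_s,min ≈ 0.956

At the slip threshold m g sin θ = μ_s m g cos θ, so μ_s,min = tan θ.
μ_s,min = tan 43.7° = 0.956.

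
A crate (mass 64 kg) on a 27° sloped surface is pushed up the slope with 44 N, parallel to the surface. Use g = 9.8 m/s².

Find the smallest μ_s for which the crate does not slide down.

μ_s,min ≈ 0.431

N = m g cos θ = 558.8 N.
Friction must make up the shortfall along the incline: f = m g sin θ − P = 284.7 − 44 = 240.7 N.
At the threshold f = μ_s N, so μ_s,min = 240.7/558.8 = 0.431.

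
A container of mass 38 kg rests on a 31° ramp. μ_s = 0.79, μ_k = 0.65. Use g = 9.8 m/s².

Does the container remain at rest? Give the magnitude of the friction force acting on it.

N = m g cos θ = 319 N.
Down-slope weight component: m g sin θ = 192 N.
μ_s N = 252 N.
192 ≤ 252 N, so it stays put; friction = 192 N.

f ≈ 192 N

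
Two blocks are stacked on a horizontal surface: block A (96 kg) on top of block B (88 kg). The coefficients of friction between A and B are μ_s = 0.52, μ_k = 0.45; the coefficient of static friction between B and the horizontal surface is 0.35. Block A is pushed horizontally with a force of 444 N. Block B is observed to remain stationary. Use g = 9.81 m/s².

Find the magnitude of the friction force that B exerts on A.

The normal force B exerts on A is simply A's weight, N₁ = 941.8 N.
Maximum static friction on A from B: μ_s N₁ = 0.52×941.8 = 489.7 N.
P = 444 N is within that limit, so A and B move together (both at rest); the A–B friction is simply f₁ = P = 444 N.
B experiences an equal 444 N forward from A (third law). B is in equilibrium, so the floor supplies f₂ = 444 N of static friction (limit μ_s(m_A+m_B)g = 631.8 N, not exceeded).

f ≈ 444 N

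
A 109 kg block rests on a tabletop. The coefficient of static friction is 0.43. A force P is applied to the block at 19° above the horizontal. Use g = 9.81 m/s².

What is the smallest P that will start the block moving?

N = m g − P sin α (the pull lifts the block).
At impending slip, P cos α = μ_s N = μ_s (m g − P sin α).
Solving: P (cos α + μ_s sin α) = μ_s m g → P = 0.43×1070/(cos 19° + 0.43 sin 19°) = 460/1.086 = 424 N.

P ≈ 424 N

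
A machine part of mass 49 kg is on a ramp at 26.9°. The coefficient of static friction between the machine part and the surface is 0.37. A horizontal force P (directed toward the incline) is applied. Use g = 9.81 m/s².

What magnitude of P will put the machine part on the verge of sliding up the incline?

At impending motion up the slope, friction acts down-slope at its limit: f = μ_s N.
Perpendicular to the incline: N = m g cos θ + P sin θ.
Along the incline: P cos θ = m g sin θ + μ_s N = m g sin θ + μ_s (m g cos θ + P sin θ).
Solving, P (cos θ − μ_s sin θ) = m g (sin θ + μ_s cos θ), so P = 49×9.81×(sin 26.9° + 0.37 cos 26.9°)/(cos 26.9° − 0.37 sin 26.9°) = 481×0.7824/0.7244 = 519 N.

P ≈ 519 N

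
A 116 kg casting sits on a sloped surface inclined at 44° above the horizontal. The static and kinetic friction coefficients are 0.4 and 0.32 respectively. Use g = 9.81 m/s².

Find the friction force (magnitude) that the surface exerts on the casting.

Normal force: N = m g cos θ = 116 × 9.81 × cos 44° = 818.6 N.
Along the slope the weight component is m g sin θ = 790.5 N; friction must supply exactly this, acting up-slope.
Maximum static friction available: μ_s N = 0.4 × 818.6 = 327.4 N.
Since |790.5| > 327.4 N, static friction cannot hold it; the casting slides down the incline and kinetic friction applies: f = μ_k N = 0.32 × 818.6 = 262 N.

f ≈ 262 N (up the incline)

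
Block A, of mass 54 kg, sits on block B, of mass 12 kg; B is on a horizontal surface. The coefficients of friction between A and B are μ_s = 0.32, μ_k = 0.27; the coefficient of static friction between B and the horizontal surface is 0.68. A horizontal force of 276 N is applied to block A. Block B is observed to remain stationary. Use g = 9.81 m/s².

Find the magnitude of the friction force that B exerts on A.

f ≈ 143 N

Between the blocks, N₁ = m_A g = 529.7 N.
So the A–B interface can sustain at most μ_s N₁ = 169.5 N of static friction.
Since P = 276 N > 169.5 N, A slides on B; the A–B friction is kinetic: f₁ = μ_k N₁ = 0.27×529.7 = 143 N.
B experiences an equal 143 N forward from A (third law). B is in equilibrium, so the floor supplies f₂ = 143 N of static friction (limit μ_s(m_A+m_B)g = 440.3 N, not exceeded).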